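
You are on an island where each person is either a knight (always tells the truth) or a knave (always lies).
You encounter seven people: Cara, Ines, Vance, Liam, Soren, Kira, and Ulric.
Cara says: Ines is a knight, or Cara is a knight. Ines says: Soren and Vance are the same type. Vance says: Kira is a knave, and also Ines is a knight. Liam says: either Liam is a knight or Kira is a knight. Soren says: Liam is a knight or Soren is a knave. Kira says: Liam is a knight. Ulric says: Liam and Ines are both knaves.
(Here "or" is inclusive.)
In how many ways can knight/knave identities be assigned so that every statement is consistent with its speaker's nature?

2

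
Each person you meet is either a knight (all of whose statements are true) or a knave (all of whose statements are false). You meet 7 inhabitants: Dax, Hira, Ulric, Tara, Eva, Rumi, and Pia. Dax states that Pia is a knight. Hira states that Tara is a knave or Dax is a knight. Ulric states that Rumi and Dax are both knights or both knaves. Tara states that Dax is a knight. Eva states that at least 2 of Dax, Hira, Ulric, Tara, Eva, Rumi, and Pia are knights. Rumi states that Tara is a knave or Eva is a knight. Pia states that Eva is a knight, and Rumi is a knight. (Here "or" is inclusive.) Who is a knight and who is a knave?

Dax is a knight; "Pia is a knight" is True, as required.
Hira is a knight, and the claim "Tara is a knave or Dax is a knight" is indeed True.
Ulric (knight): "Rumi and Dax are both knights or both knaves" — True. ✓
Tara is a knight; "Dax is a knight" is True, as required.
Eva is a knight; "at least 2 of Dax, Hira, Ulric, Tara, Eva, Rumi, and Pia are knights" is True, as required.
Rumi is a knight; "Tara is a knave or Eva is a knight" is True, as required.
Pia (knight): "Eva is a knight, and Rumi is a knight" — True. ✓

Dax is a knight, Hira is a knight, Ulric is a knight, Tara is a knight, Eva is a knight, Rumi is a knight, and Pia is a knight.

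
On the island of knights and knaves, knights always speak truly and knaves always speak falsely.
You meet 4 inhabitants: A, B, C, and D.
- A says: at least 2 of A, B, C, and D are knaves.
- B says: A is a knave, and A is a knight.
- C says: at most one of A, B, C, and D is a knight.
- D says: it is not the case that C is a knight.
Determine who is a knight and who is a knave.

A is a knight, B is a knave, C is a knave, and D is a knight.

A (knight): "at least 2 of A, B, C, and D are knaves" — true. ✓
B is a knave, and the claim "A is a knave, and A is a knight" is indeed False.
C (knave): "at most one of A, B, C, and D is a knight" — False. ✓
D is a knight; "it is not the case that C is a knight" is true, as required.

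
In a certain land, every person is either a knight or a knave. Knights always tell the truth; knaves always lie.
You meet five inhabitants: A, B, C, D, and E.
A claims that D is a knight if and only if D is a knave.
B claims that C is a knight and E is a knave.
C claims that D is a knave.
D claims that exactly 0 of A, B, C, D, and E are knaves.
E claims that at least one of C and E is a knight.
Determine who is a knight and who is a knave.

A is a knave, B is a knave, C is a knight, D is a knave, and E is a knight.

A is a knave, and the claim "D is a knight if and only if D is a knave" is indeed false.
B is a knave; "C is a knight and E is a knave" is false, as required.
C is a knight, so "D is a knave" must be True — and it is.
D (knave): "exactly 0 of A, B, C, D, and E are knaves" — false. ✓
Since E is a knight, "at least one of C and E is a knight" needs to be True, which holds.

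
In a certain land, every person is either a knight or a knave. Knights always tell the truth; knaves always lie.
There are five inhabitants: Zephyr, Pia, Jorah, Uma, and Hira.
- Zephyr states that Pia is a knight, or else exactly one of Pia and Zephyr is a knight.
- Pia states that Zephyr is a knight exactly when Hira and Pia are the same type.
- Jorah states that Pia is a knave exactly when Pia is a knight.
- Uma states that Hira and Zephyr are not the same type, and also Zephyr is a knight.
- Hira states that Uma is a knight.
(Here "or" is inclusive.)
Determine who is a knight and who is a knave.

Zephyr is a knave; "Pia is a knight, or else exactly one of Pia and Zephyr is a knight" is False, as required.
Pia (knave): "Zephyr is a knight exactly when Hira and Pia are the same type" — False. ✓
Jorah (knave): "Pia is a knave exactly when Pia is a knight" — False. ✓
As a knave, Uma's statement "Hira and Zephyr are not the same type, and also Zephyr is a knight" should be False; it is.
Hira (knave): "Uma is a knight" — False. ✓

Zephyr is a knave, Pia is a knave, Jorah is a knave, Uma is a knave, and Hira is a knave.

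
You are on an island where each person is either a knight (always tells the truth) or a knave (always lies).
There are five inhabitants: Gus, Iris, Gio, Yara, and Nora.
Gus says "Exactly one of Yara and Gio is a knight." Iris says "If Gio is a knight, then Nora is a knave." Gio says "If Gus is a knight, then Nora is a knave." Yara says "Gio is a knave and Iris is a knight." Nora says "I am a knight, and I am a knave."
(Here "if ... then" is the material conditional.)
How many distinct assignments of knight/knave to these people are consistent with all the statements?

Consistent assignments:
  Gus=knight, Iris=knight, Gio=knight, Yara=knave, Nora=knave

1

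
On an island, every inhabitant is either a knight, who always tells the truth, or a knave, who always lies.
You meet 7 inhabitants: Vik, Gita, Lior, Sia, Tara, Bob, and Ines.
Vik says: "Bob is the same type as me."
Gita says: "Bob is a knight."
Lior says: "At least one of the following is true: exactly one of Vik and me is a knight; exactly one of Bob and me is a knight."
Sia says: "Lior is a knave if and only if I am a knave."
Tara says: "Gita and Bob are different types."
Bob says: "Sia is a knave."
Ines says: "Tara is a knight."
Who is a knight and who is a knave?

Vik is a knave; "Bob is the same type as me" is false, as required.
As a knight, Gita's statement "Bob is a knight" should be True; it is.
As a knight, Lior's statement "at least one of the following is true: exactly one of Vik and me is a knight; exactly one of Bob and me is a knight" should be True; it is.
Sia is a knave; "Lior is a knave if and only if I am a knave" is false, as required.
Tara (knave): "Gita and Bob are different types" — false. ✓
Bob is a knight, and the claim "Sia is a knave" is indeed True.
Ines is a knave; "Tara is a knight" is false, as required.

Vik is a knave, Gita is a knight, Lior is a knight, Sia is a knave, Tara is a knave, Bob is a knight, and Ines is a knave.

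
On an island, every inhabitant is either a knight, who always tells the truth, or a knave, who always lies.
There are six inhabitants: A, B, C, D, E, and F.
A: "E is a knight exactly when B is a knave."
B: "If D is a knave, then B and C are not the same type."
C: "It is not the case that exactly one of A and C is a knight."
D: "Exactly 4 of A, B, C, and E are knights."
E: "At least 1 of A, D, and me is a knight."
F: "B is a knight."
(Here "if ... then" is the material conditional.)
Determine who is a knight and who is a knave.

Knights: A and E. Knaves: B, C, D, and F.

A is a knight, so "E is a knight exactly when B is a knave" must be True — and it is.
B is a knave, and the claim "if D is a knave, then B and C are not the same type" is indeed False.
C (knave): "it is not the case that exactly one of A and C is a knight" — False. ✓
D is a knave, so "exactly 4 of A, B, C, and E are knights" must be False — and it is.
E is a knight, and the claim "at least 1 of A, D, and me is a knight" is indeed True.
Since F is a knave, "B is a knight" needs to be False, which holds.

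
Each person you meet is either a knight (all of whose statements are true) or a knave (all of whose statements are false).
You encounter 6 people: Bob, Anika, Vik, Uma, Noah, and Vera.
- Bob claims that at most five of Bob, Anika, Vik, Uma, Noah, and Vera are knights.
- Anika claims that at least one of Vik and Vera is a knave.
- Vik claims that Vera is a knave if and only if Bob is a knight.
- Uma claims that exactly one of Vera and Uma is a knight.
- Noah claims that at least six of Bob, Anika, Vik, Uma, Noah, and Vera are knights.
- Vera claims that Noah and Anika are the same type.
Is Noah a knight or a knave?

Noah is a knave.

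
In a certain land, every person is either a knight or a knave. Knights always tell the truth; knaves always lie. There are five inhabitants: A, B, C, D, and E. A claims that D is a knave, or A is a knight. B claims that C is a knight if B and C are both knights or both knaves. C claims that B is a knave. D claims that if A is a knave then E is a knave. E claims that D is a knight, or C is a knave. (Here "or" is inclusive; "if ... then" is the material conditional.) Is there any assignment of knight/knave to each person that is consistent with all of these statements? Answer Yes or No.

One consistent assignment: A=knight, B=knight, C=knave, D=knight, E=knight.

Yes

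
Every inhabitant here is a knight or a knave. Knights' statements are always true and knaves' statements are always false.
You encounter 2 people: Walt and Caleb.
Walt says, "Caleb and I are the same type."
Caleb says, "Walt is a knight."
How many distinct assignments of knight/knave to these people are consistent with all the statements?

1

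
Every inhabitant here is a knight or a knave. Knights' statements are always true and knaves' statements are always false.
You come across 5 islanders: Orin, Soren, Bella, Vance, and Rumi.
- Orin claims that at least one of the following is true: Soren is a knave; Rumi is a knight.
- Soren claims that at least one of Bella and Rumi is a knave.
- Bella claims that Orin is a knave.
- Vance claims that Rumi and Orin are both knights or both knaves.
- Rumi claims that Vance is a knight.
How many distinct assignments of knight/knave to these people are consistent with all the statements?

1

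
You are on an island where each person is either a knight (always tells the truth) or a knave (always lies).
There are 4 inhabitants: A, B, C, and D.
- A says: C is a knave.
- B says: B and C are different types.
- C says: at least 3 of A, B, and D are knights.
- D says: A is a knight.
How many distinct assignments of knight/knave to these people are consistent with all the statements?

1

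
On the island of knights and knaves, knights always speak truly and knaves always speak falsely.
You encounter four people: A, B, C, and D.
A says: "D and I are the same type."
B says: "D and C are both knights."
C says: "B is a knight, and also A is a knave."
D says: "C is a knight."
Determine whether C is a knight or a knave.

C is a knight.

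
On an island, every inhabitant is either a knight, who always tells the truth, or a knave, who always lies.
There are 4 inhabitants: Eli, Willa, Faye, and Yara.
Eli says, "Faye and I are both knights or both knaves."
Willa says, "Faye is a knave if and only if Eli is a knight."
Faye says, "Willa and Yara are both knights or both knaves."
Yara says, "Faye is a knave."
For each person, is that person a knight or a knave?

Eli is a knight, Willa is a knave, Faye is a knight, and Yara is a knave.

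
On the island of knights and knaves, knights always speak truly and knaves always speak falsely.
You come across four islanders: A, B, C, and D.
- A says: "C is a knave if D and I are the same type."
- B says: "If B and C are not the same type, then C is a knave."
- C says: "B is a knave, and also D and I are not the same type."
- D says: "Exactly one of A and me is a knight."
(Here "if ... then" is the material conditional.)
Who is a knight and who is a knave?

Knights: C. Knaves: A, B, and D.

A (knave): "C is a knave if D and I are the same type" — False. ✓
B is a knave; "if B and C are not the same type, then C is a knave" is False, as required.
C is a knight; "B is a knave, and also D and I are not the same type" is true, as required.
D is a knave, so "exactly one of A and me is a knight" must be False — and it is.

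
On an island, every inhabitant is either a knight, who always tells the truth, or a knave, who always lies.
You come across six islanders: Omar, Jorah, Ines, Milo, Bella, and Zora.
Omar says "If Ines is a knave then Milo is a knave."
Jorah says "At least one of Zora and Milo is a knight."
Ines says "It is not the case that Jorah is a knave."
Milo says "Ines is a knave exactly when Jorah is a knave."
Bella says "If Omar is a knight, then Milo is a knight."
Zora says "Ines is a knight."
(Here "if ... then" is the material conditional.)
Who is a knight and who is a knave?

Omar (knight): "if Ines is a knave then Milo is a knave" — True. ✓
Jorah is a knight, and the claim "at least one of Zora and Milo is a knight" is indeed True.
Ines is a knight, so "it is not the case that Jorah is a knave" must be True — and it is.
Milo is a knight, so "Ines is a knave exactly when Jorah is a knave" must be True — and it is.
Bella is a knight, and the claim "if Omar is a knight, then Milo is a knight" is indeed True.
Zora is a knight; "Ines is a knight" is True, as required.

Knights: Omar, Jorah, Ines, Milo, Bella, and Zora. Knaves: none.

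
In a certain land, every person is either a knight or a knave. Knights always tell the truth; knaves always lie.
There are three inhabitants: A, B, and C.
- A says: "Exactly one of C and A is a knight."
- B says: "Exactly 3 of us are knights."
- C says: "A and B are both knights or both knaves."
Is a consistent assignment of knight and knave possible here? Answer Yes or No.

One consistent assignment: A=knight, B=knave, C=knave.

Yes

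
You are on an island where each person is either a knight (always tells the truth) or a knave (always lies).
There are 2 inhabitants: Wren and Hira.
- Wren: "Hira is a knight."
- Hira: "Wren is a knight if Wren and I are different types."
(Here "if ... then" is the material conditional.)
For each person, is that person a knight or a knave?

Wren is a knight and Hira is a knight.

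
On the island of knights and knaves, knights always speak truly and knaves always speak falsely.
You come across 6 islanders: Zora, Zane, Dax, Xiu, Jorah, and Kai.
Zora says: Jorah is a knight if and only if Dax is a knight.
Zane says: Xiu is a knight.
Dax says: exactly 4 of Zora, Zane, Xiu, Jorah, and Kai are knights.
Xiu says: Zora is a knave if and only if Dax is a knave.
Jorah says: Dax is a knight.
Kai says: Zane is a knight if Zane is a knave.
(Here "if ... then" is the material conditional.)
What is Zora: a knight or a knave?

Consistent assignments: {Zora=knight, Zane=knave, Dax=knave, Xiu=knave, Jorah=knave, Kai=knave}
In every consistent assignment, Zora is a knight.

Zora is a knight.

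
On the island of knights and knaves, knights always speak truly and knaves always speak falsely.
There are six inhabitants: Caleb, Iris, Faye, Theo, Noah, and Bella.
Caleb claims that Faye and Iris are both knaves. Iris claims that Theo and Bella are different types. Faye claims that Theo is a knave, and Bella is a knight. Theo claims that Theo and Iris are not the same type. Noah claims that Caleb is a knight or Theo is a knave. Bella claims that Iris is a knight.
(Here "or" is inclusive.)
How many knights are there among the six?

2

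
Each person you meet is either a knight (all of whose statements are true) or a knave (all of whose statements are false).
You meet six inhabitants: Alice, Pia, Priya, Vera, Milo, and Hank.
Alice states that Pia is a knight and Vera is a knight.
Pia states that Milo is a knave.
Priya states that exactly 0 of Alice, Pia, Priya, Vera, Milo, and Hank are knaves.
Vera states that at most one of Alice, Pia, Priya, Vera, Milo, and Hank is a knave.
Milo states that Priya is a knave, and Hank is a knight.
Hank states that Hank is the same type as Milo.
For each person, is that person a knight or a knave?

Knights: Milo and Hank. Knaves: Alice, Pia, Priya, and Vera.

Alice is a knave; "Pia is a knight and Vera is a knight" is false, as required.
Pia is a knave, so "Milo is a knave" must be false — and it is.
Priya is a knave, so "exactly 0 of Alice, Pia, Priya, Vera, Milo, and Hank are knaves" must be false — and it is.
As a knave, Vera's statement "at most one of Alice, Pia, Priya, Vera, Milo, and Hank is a knave" should be false; it is.
Milo is a knight, so "Priya is a knave, and Hank is a knight" must be True — and it is.
Hank (knight): "Hank is the same type as Milo" — True. ✓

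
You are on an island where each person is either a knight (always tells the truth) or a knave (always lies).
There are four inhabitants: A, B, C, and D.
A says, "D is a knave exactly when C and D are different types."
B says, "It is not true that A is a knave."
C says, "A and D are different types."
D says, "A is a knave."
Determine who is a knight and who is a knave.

Knights: A, B, and C. Knaves: D.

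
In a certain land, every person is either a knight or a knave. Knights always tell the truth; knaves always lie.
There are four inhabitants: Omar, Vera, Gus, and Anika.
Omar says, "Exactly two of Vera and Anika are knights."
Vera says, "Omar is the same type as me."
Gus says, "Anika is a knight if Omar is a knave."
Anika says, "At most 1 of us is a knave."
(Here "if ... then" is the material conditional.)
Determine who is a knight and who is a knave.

Since Omar is a knight, "exactly two of Vera and Anika are knights" needs to be True, which holds.
Vera (knight): "Omar is the same type as me" — True. ✓
Gus is a knight, and the claim "Anika is a knight if Omar is a knave" is indeed True.
As a knight, Anika's statement "at most 1 of us is a knave" should be True; it is.

Omar is a knight, Vera is a knight, Gus is a knight, and Anika is a knight.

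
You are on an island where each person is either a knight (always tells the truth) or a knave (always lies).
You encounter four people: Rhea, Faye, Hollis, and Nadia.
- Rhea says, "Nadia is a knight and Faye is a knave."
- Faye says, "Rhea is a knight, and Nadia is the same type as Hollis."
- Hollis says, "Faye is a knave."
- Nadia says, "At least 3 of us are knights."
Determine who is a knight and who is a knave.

Suppose Rhea is a knight. Then Rhea's statement "Nadia is a knight and Faye is a knave" would have to be true. Checking the 8 ways to assign the others, none is consistent with every speaker.
(For instance, with Faye=knave, Hollis=knight, Nadia=knave, Rhea's claim "Nadia is a knight and Faye is a knave" comes out false where it would need to be true.)
So Rhea must be a knave, making "Nadia is a knight and Faye is a knave" false. Taking Rhea=knave, Faye=knave, Hollis=knight, Nadia=knave, each remaining statement checks out:
  Faye (knave): "Rhea is a knight, and Nadia is the same type as Hollis" — false. ✓
  Hollis (knight): "Faye is a knave" — true. ✓
  Nadia (knave): "at least 3 of us are knights" — false. ✓
This is the unique consistent assignment.

Knights: Hollis. Knaves: Rhea, Faye, and Nadia.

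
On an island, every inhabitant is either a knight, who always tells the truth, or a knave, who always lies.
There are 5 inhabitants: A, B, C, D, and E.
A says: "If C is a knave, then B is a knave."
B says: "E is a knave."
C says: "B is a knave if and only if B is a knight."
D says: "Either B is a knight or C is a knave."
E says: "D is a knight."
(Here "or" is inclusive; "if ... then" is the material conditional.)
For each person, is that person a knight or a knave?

Knights: A, D, and E. Knaves: B and C.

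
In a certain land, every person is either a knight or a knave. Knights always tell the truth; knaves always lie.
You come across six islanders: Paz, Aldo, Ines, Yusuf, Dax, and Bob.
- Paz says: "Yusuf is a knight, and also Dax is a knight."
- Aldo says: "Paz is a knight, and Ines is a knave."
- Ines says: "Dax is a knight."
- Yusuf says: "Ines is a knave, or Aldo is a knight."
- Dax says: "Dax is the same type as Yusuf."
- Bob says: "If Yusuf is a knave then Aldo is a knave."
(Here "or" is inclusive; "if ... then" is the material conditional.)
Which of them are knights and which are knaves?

Paz is a knave, Aldo is a knave, Ines is a knave, Yusuf is a knight, Dax is a knave, and Bob is a knight.

As a knave, Paz's statement "Yusuf is a knight, and also Dax is a knight" should be false; it is.
Aldo (knave): "Paz is a knight, and Ines is a knave" — false. ✓
Ines is a knave, and the claim "Dax is a knight" is indeed false.
Yusuf is a knight; "Ines is a knave, or Aldo is a knight" is true, as required.
Dax (knave): "Dax is the same type as Yusuf" — false. ✓
Bob is a knight, so "if Yusuf is a knave then Aldo is a knave" must be true — and it is.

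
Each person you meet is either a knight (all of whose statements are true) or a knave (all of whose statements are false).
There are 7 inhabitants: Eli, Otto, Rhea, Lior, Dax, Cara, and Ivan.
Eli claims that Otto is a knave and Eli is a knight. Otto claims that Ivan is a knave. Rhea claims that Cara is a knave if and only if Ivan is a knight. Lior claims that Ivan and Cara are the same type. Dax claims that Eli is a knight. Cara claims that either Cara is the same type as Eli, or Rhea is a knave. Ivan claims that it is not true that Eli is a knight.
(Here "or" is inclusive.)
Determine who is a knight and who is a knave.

Eli is a knave, Otto is a knave, Rhea is a knave, Lior is a knight, Dax is a knave, Cara is a knight, and Ivan is a knight.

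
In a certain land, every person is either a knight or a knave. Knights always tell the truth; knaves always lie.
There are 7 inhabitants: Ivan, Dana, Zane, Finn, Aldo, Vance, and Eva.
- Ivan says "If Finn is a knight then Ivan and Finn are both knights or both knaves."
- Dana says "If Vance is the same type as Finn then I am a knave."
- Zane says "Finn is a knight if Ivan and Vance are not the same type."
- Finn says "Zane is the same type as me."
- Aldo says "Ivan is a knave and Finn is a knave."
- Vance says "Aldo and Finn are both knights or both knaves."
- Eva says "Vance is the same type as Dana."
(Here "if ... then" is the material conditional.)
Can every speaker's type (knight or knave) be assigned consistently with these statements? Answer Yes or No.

Yes

One consistent assignment: Ivan=knight, Dana=knight, Zane=knight, Finn=knight, Aldo=knave, Vance=knave, Eva=knave.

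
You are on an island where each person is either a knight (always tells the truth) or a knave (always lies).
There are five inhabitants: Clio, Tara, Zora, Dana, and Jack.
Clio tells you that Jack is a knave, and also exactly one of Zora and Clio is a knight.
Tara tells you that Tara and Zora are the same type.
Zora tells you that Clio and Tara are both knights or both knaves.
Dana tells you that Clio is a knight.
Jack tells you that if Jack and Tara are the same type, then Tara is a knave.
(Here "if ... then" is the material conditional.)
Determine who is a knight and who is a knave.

Knights: Zora and Jack. Knaves: Clio, Tara, and Dana.

As a knave, Clio's statement "Jack is a knave, and also exactly one of Zora and Clio is a knight" should be False; it is.
Since Tara is a knave, "Tara and Zora are the same type" needs to be False, which holds.
Zora is a knight; "Clio and Tara are both knights or both knaves" is True, as required.
Dana is a knave, and the claim "Clio is a knight" is indeed False.
Jack is a knight; "if Jack and Tara are the same type, then Tara is a knave" is True, as required.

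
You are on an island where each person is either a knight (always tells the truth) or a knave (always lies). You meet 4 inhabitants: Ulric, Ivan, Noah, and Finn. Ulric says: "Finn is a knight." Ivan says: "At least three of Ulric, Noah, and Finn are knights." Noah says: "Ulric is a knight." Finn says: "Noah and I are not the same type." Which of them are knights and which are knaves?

Ulric (knave): "Finn is a knight" — False. ✓
Since Ivan is a knave, "at least three of Ulric, Noah, and Finn are knights" needs to be False, which holds.
Since Noah is a knave, "Ulric is a knight" needs to be False, which holds.
Finn (knave): "Noah and I are not the same type" — False. ✓

Ulric is a knave, Ivan is a knave, Noah is a knave, and Finn is a knave.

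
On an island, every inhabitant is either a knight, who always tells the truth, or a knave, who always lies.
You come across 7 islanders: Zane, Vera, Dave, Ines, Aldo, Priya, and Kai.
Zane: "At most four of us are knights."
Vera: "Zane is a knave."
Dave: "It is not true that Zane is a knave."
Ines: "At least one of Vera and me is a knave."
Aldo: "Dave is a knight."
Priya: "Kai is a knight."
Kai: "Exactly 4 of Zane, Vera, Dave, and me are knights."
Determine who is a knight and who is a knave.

Zane is a knight, Vera is a knave, Dave is a knight, Ines is a knight, Aldo is a knight, Priya is a knave, and Kai is a knave.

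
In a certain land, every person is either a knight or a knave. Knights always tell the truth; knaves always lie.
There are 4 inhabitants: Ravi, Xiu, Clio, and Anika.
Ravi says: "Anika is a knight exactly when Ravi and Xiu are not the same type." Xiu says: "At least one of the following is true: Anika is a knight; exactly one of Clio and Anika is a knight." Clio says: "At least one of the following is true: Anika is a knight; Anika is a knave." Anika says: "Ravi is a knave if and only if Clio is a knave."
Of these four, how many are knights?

2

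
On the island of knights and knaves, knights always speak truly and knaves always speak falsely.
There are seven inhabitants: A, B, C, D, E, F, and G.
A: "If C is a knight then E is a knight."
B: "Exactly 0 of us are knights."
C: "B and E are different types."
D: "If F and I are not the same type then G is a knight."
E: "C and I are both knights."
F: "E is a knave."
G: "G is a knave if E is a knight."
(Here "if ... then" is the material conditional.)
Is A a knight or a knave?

A is a knight.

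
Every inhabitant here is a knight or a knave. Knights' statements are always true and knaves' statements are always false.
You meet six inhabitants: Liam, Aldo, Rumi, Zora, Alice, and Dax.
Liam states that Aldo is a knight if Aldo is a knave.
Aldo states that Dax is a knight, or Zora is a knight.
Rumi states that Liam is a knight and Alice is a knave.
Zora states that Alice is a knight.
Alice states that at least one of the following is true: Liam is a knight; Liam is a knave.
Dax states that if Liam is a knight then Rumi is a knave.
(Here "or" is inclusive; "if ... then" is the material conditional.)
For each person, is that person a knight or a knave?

As a knight, Liam's statement "Aldo is a knight if Aldo is a knave" should be true; it is.
Aldo is a knight; "Dax is a knight, or Zora is a knight" is true, as required.
Rumi is a knave, and the claim "Liam is a knight and Alice is a knave" is indeed False.
As a knight, Zora's statement "Alice is a knight" should be true; it is.
Alice is a knight, and the claim "at least one of the following is true: Liam is a knight; Liam is a knave" is indeed true.
As a knight, Dax's statement "if Liam is a knight then Rumi is a knave" should be true; it is.

Liam is a knight, Aldo is a knight, Rumi is a knave, Zora is a knight, Alice is a knight, and Dax is a knight.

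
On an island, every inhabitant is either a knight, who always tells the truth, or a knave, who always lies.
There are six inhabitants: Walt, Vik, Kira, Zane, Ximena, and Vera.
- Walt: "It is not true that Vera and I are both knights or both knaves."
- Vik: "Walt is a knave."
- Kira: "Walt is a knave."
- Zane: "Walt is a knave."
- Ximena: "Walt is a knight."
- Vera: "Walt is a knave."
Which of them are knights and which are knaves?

Knights: Walt and Ximena. Knaves: Vik, Kira, Zane, and Vera.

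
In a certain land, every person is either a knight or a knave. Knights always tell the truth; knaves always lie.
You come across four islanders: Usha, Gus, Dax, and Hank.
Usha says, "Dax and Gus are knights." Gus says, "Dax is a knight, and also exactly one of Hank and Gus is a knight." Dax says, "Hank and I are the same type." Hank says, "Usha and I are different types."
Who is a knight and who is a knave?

Usha is a knave, and the claim "Dax and Gus are knights" is indeed False.
Gus is a knave, so "Dax is a knight, and also exactly one of Hank and Gus is a knight" must be False — and it is.
As a knave, Dax's statement "Hank and I are the same type" should be False; it is.
Hank is a knight, so "Usha and I are different types" must be True — and it is.

Knights: Hank. Knaves: Usha, Gus, and Dax.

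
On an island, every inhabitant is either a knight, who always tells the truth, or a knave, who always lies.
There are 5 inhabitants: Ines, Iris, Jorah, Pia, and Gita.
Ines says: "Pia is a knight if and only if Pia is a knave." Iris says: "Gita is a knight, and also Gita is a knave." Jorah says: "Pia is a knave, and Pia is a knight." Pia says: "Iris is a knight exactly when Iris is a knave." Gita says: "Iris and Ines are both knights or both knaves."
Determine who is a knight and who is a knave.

Ines is a knave, and the claim "Pia is a knight if and only if Pia is a knave" is indeed False.
Iris is a knave, so "Gita is a knight, and also Gita is a knave" must be False — and it is.
Jorah (knave): "Pia is a knave, and Pia is a knight" — False. ✓
Pia is a knave, and the claim "Iris is a knight exactly when Iris is a knave" is indeed False.
Since Gita is a knight, "Iris and Ines are both knights or both knaves" needs to be True, which holds.

Ines is a knave, Iris is a knave, Jorah is a knave, Pia is a knave, and Gita is a knight.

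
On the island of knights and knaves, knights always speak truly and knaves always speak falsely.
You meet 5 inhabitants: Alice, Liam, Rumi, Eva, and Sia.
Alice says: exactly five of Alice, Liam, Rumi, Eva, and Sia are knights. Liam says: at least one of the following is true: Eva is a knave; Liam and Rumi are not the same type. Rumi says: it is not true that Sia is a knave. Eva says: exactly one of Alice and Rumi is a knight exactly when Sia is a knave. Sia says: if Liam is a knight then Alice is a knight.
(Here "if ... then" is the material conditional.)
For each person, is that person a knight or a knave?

Alice is a knave, Liam is a knight, Rumi is a knave, Eva is a knave, and Sia is a knave.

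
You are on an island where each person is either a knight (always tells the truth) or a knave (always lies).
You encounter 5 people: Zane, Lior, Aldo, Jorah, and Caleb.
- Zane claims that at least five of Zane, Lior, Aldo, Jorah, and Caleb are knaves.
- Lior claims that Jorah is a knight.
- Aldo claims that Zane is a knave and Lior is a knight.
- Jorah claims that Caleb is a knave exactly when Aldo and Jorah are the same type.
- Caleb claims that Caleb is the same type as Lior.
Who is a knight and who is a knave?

Knights: Lior, Aldo, and Jorah. Knaves: Zane and Caleb.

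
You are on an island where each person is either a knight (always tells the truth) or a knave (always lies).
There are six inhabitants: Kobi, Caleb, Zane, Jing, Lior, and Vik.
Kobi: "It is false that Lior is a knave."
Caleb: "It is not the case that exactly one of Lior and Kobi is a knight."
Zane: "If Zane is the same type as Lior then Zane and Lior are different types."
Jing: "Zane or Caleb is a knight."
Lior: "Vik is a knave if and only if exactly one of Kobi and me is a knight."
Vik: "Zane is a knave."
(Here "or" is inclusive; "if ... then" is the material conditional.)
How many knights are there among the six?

3

The unique consistent assignment is Kobi=knave, Caleb=knight, Zane=knight, Jing=knight, Lior=knave, Vik=knave.
That has 3 knights.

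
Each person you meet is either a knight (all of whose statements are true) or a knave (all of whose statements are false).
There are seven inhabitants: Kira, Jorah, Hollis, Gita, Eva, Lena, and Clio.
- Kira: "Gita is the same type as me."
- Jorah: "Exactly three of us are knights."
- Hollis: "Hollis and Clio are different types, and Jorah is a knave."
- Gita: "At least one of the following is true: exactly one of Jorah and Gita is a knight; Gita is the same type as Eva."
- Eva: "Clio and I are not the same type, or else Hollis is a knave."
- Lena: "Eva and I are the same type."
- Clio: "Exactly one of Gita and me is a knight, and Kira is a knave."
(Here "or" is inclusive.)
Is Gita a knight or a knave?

Consistent assignments: {Kira=knight, Jorah=knave, Hollis=knight, Gita=knight, Eva=knight, Lena=knight, Clio=knave}; {Kira=knight, Jorah=knave, Hollis=knight, Gita=knight, Eva=knight, Lena=knave, Clio=knave}; {Kira=knight, Jorah=knave, Hollis=knave, Gita=knight, Eva=knight, Lena=knight, Clio=knave}
In every consistent assignment, Gita is a knight.

Gita is a knight.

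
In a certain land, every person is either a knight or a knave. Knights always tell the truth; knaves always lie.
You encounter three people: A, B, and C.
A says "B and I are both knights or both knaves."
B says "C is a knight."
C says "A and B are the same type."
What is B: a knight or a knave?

B is a knight.

Consistent assignments: {A=knight, B=knight, C=knight}
In every consistent assignment, B is a knight.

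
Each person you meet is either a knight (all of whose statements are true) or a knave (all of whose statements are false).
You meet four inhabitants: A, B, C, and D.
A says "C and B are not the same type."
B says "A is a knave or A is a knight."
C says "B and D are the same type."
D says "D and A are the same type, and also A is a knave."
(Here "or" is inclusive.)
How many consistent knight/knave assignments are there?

1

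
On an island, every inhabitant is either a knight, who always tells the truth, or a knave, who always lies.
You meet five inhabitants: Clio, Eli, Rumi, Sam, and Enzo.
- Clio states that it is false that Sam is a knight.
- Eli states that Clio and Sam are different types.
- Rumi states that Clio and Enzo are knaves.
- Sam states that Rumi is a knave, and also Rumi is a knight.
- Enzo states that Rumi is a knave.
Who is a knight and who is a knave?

Knights: Clio, Eli, and Enzo. Knaves: Rumi and Sam.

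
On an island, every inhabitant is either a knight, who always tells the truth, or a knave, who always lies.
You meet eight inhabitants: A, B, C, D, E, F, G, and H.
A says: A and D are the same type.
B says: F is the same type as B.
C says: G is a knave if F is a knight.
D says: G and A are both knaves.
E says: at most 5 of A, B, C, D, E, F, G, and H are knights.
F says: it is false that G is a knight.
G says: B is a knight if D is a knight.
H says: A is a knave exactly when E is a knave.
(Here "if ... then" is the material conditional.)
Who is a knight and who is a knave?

Knights: C, D, E, and F. Knaves: A, B, G, and H.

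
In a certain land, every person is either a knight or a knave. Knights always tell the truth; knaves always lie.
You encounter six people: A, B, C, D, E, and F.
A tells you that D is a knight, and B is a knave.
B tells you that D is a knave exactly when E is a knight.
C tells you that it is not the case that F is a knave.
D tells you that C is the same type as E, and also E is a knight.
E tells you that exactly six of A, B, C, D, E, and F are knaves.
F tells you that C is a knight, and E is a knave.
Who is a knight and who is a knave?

A is a knave, B is a knave, C is a knight, D is a knave, E is a knave, and F is a knight.

A is a knave; "D is a knight, and B is a knave" is false, as required.
Since B is a knave, "D is a knave exactly when E is a knight" needs to be false, which holds.
As a knight, C's statement "it is not the case that F is a knave" should be true; it is.
D is a knave, and the claim "C is the same type as E, and also E is a knight" is indeed false.
E is a knave, and the claim "exactly six of A, B, C, D, E, and F are knaves" is indeed false.
Since F is a knight, "C is a knight, and E is a knave" needs to be true, which holds.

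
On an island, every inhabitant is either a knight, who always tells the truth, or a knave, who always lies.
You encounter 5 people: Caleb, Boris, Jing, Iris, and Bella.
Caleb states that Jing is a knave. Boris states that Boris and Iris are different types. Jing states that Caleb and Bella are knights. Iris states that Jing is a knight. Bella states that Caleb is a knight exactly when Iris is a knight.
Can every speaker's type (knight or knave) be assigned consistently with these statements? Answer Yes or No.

One consistent assignment: Caleb=knight, Boris=knight, Jing=knave, Iris=knave, Bella=knave.

Yes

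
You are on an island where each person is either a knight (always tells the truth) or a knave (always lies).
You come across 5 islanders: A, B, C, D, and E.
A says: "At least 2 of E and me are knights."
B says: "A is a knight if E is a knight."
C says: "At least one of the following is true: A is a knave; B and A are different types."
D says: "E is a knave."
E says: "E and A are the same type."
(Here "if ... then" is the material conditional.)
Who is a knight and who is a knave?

As a knight, A's statement "at least 2 of E and me are knights" should be true; it is.
As a knight, B's statement "A is a knight if E is a knight" should be true; it is.
Since C is a knave, "at least one of the following is true: A is a knave; B and A are different types" needs to be False, which holds.
As a knave, D's statement "E is a knave" should be False; it is.
E is a knight, and the claim "E and A are the same type" is indeed true.

A is a knight, B is a knight, C is a knave, D is a knave, and E is a knight.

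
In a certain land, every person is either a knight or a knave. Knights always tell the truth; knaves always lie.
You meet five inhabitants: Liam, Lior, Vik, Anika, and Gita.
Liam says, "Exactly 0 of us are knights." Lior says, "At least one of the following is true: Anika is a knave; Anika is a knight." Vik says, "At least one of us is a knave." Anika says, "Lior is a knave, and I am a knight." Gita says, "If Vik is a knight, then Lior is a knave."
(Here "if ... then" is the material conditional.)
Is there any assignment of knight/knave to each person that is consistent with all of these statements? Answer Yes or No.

Yes

One consistent assignment: Liam=knave, Lior=knight, Vik=knight, Anika=knave, Gita=knave.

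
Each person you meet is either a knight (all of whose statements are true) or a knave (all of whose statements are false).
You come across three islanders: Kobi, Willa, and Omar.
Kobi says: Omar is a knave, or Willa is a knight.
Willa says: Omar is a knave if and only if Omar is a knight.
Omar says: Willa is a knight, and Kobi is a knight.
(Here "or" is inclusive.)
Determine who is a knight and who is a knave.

Knights: Kobi. Knaves: Willa and Omar.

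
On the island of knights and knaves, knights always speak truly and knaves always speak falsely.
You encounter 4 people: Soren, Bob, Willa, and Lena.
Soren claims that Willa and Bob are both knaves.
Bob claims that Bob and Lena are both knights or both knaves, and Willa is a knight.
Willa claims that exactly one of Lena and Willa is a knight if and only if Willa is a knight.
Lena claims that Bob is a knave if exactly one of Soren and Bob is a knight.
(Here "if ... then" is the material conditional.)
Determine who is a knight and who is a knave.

Soren is a knight, Bob is a knave, Willa is a knave, and Lena is a knight.

Suppose Soren is a knave. Then Soren's statement "Willa and Bob are both knaves" would have to be false. Checking the 8 ways to assign the others, none is consistent with every speaker.
(For instance, with Bob=knave, Willa=knave, Lena=knight, Soren's claim "Willa and Bob are both knaves" comes out true where it would need to be false.)
So Soren must be a knight, making "Willa and Bob are both knaves" true. Taking Soren=knight, Bob=knave, Willa=knave, Lena=knight, each remaining statement checks out:
  Bob (knave): "Bob and Lena are both knights or both knaves, and Willa is a knight" — false. ✓
  Willa (knave): "exactly one of Lena and Willa is a knight if and only if Willa is a knight" — false. ✓
  Lena (knight): "Bob is a knave if exactly one of Soren and Bob is a knight" — true. ✓
This is the unique consistent assignment.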